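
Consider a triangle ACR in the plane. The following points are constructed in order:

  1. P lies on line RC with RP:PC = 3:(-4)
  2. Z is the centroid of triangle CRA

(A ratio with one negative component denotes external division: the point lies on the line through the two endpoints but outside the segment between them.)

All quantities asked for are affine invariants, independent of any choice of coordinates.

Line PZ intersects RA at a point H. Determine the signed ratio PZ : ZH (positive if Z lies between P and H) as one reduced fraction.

Set A = (0, 0), C = (1, 0), R = (0, 1); any affine frame gives the same invariant.
1. P lies on line RC with RP:PC = 3:(-4) ⇒ P = (-3, 4)
2. Z is the centroid of triangle CRA ⇒ Z = (1/3, 1/3)
line PZ meets RA at H = (0, 7/10)
Z = P + t·(H−P) with t = 10/9, so PZ:ZH = 10/9:-1/9

PZ:ZH = -10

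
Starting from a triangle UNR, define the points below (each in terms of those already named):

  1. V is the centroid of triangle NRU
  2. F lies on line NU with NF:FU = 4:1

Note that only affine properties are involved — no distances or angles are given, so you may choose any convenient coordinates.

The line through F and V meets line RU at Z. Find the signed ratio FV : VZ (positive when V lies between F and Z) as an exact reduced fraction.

Assign U = (0, 0), N = (1, 0), R = (0, 1) — the answer is frame-independent, so this choice is without loss of generality.
1. V is the centroid of triangle NRU ⇒ V = (1/3, 1/3)
2. F lies on line NU with NF:FU = 4:1 ⇒ F = (1/5, 0)
line FV meets RU at Z = (0, -1/2)
V = F + t·(Z−F) with t = -2/3, so FV:VZ = -2/3:5/3

FV:VZ = -2/5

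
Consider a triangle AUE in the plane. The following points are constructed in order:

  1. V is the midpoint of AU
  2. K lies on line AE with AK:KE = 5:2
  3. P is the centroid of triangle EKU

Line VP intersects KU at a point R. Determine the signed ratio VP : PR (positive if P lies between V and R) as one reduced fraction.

VP:PR = -19/4

Choose coordinates A = (0, 0), U = (1, 0), E = (0, 1).
1. V is the midpoint of AU ⇒ V = (1/2, 0)
2. K lies on line AE with AK:KE = 5:2 ⇒ K = (0, 5/7)
3. P is the centroid of triangle EKU ⇒ P = (1/3, 4/7)
line VP meets KU at R = (7/19, 60/133)
P = V + t·(R−V) with t = 19/15, so VP:PR = 19/15:-4/15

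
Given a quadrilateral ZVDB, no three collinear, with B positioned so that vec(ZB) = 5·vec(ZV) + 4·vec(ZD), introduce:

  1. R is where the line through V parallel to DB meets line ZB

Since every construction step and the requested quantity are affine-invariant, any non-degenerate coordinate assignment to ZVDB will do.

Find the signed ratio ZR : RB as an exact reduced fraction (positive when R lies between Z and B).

Choose coordinates Z = (0, 0), V = (1, 0), D = (0, 1), B = (5, 4).
1. R is where the line through V parallel to DB meets line ZB ⇒ R = (-3, -12/5)
R = Z + t·(B−Z) with t = -3/5, so ZR:RB = t:(1−t) = -3/5:8/5

ZR:RB = -3/8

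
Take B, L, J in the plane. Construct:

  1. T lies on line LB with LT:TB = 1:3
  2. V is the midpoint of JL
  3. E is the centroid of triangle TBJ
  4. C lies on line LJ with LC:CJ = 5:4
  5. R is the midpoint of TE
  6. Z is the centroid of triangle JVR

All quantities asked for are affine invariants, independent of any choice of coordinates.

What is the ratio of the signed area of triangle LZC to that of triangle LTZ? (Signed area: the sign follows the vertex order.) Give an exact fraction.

[LZC]:[LTZ] = 4/9

Set B = (0, 0), L = (1, 0), J = (0, 1); any affine frame gives the same invariant.
1. T lies on line LB with LT:TB = 1:3 ⇒ T = (3/4, 0)
2. V is the midpoint of JL ⇒ V = (1/2, 1/2)
3. E is the centroid of triangle TBJ ⇒ E = (1/4, 1/3)
4. C lies on line LJ with LC:CJ = 5:4 ⇒ C = (4/9, 5/9)
5. R is the midpoint of TE ⇒ R = (1/2, 1/6)
6. Z is the centroid of triangle JVR ⇒ Z = (1/3, 5/9)
2·[LZC] = -5/81, 2·[LTZ] = -5/36
[LZC]:[LTZ] = -5/81:-5/36 = 4/9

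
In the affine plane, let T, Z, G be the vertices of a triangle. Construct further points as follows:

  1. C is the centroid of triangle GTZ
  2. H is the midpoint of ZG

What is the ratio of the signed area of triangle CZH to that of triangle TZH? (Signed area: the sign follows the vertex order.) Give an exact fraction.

[CZH]:[TZH] = 1/3

Work in coordinates with T = (0, 0), Z = (1, 0), G = (0, 1).
1. C is the centroid of triangle GTZ ⇒ C = (1/3, 1/3)
2. H is the midpoint of ZG ⇒ H = (1/2, 1/2)
2·[CZH] = 1/6, 2·[TZH] = 1/2
[CZH]:[TZH] = 1/6:1/2 = 1/3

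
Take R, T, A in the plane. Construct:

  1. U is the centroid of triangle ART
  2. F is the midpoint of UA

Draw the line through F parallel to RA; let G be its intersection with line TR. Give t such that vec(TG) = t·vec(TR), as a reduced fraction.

Choose coordinates R = (0, 0), T = (1, 0), A = (0, 1).
1. U is the centroid of triangle ART ⇒ U = (1/3, 1/3)
2. F is the midpoint of UA ⇒ F = (1/6, 2/3)
through F parallel to RA: direction (0, 1); meets TR at G = (1/6, 0)
G = T + t·(R−T) with t = 5/6

t = 5/6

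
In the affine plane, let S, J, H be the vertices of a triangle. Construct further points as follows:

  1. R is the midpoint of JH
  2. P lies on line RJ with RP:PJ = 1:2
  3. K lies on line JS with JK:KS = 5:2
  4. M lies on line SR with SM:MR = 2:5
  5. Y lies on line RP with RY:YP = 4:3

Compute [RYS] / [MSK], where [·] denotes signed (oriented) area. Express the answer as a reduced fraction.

Set S = (0, 0), J = (1, 0), H = (0, 1); any affine frame gives the same invariant.
1. R is the midpoint of JH ⇒ R = (1/2, 1/2)
2. P lies on line RJ with RP:PJ = 1:2 ⇒ P = (2/3, 1/3)
3. K lies on line JS with JK:KS = 5:2 ⇒ K = (2/7, 0)
4. M lies on line SR with SM:MR = 2:5 ⇒ M = (1/7, 1/7)
5. Y lies on line RP with RY:YP = 4:3 ⇒ Y = (25/42, 17/42)
2·[RYS] = -2/21, 2·[MSK] = 2/49
[RYS]:[MSK] = -2/21:2/49 = -7/3

[RYS]:[MSK] = -7/3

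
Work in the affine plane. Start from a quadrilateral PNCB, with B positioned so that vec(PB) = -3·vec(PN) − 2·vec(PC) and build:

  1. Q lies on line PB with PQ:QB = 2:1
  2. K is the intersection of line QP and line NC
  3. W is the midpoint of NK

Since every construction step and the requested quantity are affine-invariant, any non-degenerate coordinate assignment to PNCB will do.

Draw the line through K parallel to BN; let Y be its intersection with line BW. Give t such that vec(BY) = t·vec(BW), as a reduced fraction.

t = 2

Work in coordinates with P = (0, 0), N = (1, 0), C = (0, 1), B = (-3, -2).
1. Q lies on line PB with PQ:QB = 2:1 ⇒ Q = (-2, -4/3)
2. K is the intersection of line QP and line NC ⇒ K = (3/5, 2/5)
3. W is the midpoint of NK ⇒ W = (4/5, 1/5)
through K parallel to BN: direction (4, 2); meets BW at Y = (23/5, 12/5)
Y = B + t·(W−B) with t = 2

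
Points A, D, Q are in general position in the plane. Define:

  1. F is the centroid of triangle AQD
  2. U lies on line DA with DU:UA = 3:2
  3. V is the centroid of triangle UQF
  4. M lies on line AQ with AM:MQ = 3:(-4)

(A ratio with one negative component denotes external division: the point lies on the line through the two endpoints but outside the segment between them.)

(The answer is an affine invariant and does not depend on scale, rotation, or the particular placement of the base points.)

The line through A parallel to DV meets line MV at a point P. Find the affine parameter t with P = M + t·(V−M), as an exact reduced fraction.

Choose coordinates A = (0, 0), D = (1, 0), Q = (0, 1).
1. F is the centroid of triangle AQD ⇒ F = (1/3, 1/3)
2. U lies on line DA with DU:UA = 3:2 ⇒ U = (2/5, 0)
3. V is the centroid of triangle UQF ⇒ V = (11/45, 4/9)
4. M lies on line AQ with AM:MQ = 3:(-4) ⇒ M = (0, -3)
through A parallel to DV: direction (-34/45, 4/9); meets MV at P = (187/915, -22/183)
P = M + t·(V−M) with t = 51/61

t = 51/61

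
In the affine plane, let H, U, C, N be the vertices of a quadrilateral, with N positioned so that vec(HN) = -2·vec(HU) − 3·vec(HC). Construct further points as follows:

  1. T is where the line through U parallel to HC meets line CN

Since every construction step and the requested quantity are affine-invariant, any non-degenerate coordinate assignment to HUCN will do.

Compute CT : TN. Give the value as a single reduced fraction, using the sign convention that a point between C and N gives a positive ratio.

Assign H = (0, 0), U = (1, 0), C = (0, 1), N = (-2, -3) — the answer is frame-independent, so this choice is without loss of generality.
1. T is where the line through U parallel to HC meets line CN ⇒ T = (1, 3)
T = C + t·(N−C) with t = -1/2, so CT:TN = t:(1−t) = -1/2:3/2

CT:TN = -1/3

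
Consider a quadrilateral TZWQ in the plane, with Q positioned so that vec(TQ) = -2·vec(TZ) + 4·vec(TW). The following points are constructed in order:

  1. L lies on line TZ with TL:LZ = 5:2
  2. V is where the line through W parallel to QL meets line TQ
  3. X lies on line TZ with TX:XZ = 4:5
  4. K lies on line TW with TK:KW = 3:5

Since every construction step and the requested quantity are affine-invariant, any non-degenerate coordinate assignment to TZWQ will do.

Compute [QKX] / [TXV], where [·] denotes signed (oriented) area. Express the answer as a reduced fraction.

[QKX]:[TXV] = 155/304

Choose coordinates T = (0, 0), Z = (1, 0), W = (0, 1), Q = (-2, 4).
1. L lies on line TZ with TL:LZ = 5:2 ⇒ L = (5/7, 0)
2. V is where the line through W parallel to QL meets line TQ ⇒ V = (-19/10, 19/5)
3. X lies on line TZ with TX:XZ = 4:5 ⇒ X = (4/9, 0)
4. K lies on line TW with TK:KW = 3:5 ⇒ K = (0, 3/8)
2·[QKX] = 31/36, 2·[TXV] = 76/45
[QKX]:[TXV] = 31/36:76/45 = 155/304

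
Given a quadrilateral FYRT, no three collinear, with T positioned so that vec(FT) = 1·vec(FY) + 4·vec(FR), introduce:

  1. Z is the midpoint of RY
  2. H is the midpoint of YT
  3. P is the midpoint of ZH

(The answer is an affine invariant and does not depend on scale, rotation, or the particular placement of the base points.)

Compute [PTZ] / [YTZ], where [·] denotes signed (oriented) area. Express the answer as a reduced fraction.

Work in coordinates with F = (0, 0), Y = (1, 0), R = (0, 1), T = (1, 4).
1. Z is the midpoint of RY ⇒ Z = (1/2, 1/2)
2. H is the midpoint of YT ⇒ H = (1, 2)
3. P is the midpoint of ZH ⇒ P = (3/4, 5/4)
2·[PTZ] = 1/2, 2·[YTZ] = 2
[PTZ]:[YTZ] = 1/2:2 = 1/4

[PTZ]:[YTZ] = 1/4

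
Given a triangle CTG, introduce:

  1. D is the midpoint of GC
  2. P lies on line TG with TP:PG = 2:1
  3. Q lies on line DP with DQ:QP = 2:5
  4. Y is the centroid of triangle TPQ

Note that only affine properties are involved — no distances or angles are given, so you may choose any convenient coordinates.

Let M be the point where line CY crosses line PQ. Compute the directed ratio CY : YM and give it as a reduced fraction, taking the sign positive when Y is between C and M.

CY:YM = 1/2

Set C = (0, 0), T = (1, 0), G = (0, 1); any affine frame gives the same invariant.
1. D is the midpoint of GC ⇒ D = (0, 1/2)
2. P lies on line TG with TP:PG = 2:1 ⇒ P = (1/3, 2/3)
3. Q lies on line DP with DQ:QP = 2:5 ⇒ Q = (2/21, 23/42)
4. Y is the centroid of triangle TPQ ⇒ Y = (10/21, 17/42)
line CY meets PQ at M = (10/7, 17/14)
Y = C + t·(M−C) with t = 1/3, so CY:YM = 1/3:2/3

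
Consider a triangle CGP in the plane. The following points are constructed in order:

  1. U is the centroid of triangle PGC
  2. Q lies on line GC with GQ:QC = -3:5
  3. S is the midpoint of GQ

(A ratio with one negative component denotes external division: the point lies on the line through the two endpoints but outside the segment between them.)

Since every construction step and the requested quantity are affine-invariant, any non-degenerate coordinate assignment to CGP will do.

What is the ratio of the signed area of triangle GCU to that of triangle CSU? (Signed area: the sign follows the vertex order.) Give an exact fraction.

[GCU]:[CSU] = -4/7

Set C = (0, 0), G = (1, 0), P = (0, 1); any affine frame gives the same invariant.
1. U is the centroid of triangle PGC ⇒ U = (1/3, 1/3)
2. Q lies on line GC with GQ:QC = -3:5 ⇒ Q = (5/2, 0)
3. S is the midpoint of GQ ⇒ S = (7/4, 0)
2·[GCU] = -1/3, 2·[CSU] = 7/12
[GCU]:[CSU] = -1/3:7/12 = -4/7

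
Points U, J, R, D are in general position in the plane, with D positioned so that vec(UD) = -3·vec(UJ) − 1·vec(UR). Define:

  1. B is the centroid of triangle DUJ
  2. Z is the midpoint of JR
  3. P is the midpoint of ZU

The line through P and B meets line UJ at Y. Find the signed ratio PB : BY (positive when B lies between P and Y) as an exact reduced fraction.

Work in coordinates with U = (0, 0), J = (1, 0), R = (0, 1), D = (-3, -1).
1. B is the centroid of triangle DUJ ⇒ B = (-2/3, -1/3)
2. Z is the midpoint of JR ⇒ Z = (1/2, 1/2)
3. P is the midpoint of ZU ⇒ P = (1/4, 1/4)
line PB meets UJ at Y = (-1/7, 0)
B = P + t·(Y−P) with t = 7/3, so PB:BY = 7/3:-4/3

PB:BY = -7/4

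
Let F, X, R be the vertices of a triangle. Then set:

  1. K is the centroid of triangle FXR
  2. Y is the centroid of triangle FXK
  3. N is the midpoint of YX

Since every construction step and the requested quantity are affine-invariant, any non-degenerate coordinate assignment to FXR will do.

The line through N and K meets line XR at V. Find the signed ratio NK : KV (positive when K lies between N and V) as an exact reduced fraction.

Choose coordinates F = (0, 0), X = (1, 0), R = (0, 1).
1. K is the centroid of triangle FXR ⇒ K = (1/3, 1/3)
2. Y is the centroid of triangle FXK ⇒ Y = (4/9, 1/9)
3. N is the midpoint of YX ⇒ N = (13/18, 1/18)
line NK meets XR at V = (3/2, -1/2)
K = N + t·(V−N) with t = -1/2, so NK:KV = -1/2:3/2

NK:KV = -1/3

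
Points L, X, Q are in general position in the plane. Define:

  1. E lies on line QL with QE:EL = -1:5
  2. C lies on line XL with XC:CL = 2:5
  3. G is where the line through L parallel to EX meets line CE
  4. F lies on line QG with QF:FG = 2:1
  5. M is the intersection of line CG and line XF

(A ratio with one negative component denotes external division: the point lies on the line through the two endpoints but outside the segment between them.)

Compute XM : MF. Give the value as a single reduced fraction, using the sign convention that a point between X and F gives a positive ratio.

XM:MF = 6

Work in coordinates with L = (0, 0), X = (1, 0), Q = (0, 1).
1. E lies on line QL with QE:EL = -1:5 ⇒ E = (0, 5/4)
2. C lies on line XL with XC:CL = 2:5 ⇒ C = (5/7, 0)
3. G is where the line through L parallel to EX meets line CE ⇒ G = (5/2, -25/8)
4. F lies on line QG with QF:FG = 2:1 ⇒ F = (5/3, -7/4)
5. M is the intersection of line CG and line XF ⇒ M = (11/7, -3/2)
M = X + t·(F−X) with t = 6/7, so XM:MF = t:(1−t) = 6/7:1/7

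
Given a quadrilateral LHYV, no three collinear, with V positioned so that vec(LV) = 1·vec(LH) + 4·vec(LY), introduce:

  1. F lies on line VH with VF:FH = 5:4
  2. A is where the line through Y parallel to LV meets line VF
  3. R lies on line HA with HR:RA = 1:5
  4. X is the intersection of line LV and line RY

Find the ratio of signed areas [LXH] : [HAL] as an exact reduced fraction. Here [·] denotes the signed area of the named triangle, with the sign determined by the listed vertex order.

[LXH]:[HAL] = -24/125

Assign L = (0, 0), H = (1, 0), Y = (0, 1), V = (1, 4) — the answer is frame-independent, so this choice is without loss of generality.
1. F lies on line VH with VF:FH = 5:4 ⇒ F = (1, 16/9)
2. A is where the line through Y parallel to LV meets line VF ⇒ A = (1, 5)
3. R lies on line HA with HR:RA = 1:5 ⇒ R = (1, 5/6)
4. X is the intersection of line LV and line RY ⇒ X = (6/25, 24/25)
2·[LXH] = -24/25, 2·[HAL] = 5
[LXH]:[HAL] = -24/25:5 = -24/125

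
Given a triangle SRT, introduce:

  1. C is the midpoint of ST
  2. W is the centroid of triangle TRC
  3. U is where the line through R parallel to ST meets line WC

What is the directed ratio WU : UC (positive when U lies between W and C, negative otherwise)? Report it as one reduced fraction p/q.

WU:UC = -2/3

Assign S = (0, 0), R = (1, 0), T = (0, 1) — the answer is frame-independent, so this choice is without loss of generality.
1. C is the midpoint of ST ⇒ C = (0, 1/2)
2. W is the centroid of triangle TRC ⇒ W = (1/3, 1/2)
3. U is where the line through R parallel to ST meets line WC ⇒ U = (1, 1/2)
U = W + t·(C−W) with t = -2, so WU:UC = t:(1−t) = -2:3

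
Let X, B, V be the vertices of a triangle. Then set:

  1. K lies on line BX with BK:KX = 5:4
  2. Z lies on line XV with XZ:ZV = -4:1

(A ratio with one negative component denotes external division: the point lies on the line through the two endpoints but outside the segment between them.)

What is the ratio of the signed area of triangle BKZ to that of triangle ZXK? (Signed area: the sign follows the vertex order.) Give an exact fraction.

Set X = (0, 0), B = (1, 0), V = (0, 1); any affine frame gives the same invariant.
1. K lies on line BX with BK:KX = 5:4 ⇒ K = (4/9, 0)
2. Z lies on line XV with XZ:ZV = -4:1 ⇒ Z = (0, 4/3)
2·[BKZ] = -20/27, 2·[ZXK] = 16/27
[BKZ]:[ZXK] = -20/27:16/27 = -5/4

[BKZ]:[ZXK] = -5/4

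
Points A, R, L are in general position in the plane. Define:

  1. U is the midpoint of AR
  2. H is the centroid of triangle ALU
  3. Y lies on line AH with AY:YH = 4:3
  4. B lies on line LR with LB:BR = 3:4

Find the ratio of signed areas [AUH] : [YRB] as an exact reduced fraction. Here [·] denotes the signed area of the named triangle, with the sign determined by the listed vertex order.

Choose coordinates A = (0, 0), R = (1, 0), L = (0, 1).
1. U is the midpoint of AR ⇒ U = (1/2, 0)
2. H is the centroid of triangle ALU ⇒ H = (1/6, 1/3)
3. Y lies on line AH with AY:YH = 4:3 ⇒ Y = (2/21, 4/21)
4. B lies on line LR with LB:BR = 3:4 ⇒ B = (3/7, 4/7)
2·[AUH] = 1/6, 2·[YRB] = 20/49
[AUH]:[YRB] = 1/6:20/49 = 49/120

[AUH]:[YRB] = 49/120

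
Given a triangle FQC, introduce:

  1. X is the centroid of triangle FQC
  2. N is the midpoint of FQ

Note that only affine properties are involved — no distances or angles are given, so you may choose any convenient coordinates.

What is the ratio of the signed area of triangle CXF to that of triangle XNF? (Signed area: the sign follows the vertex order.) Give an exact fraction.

Assign F = (0, 0), Q = (1, 0), C = (0, 1) — the answer is frame-independent, so this choice is without loss of generality.
1. X is the centroid of triangle FQC ⇒ X = (1/3, 1/3)
2. N is the midpoint of FQ ⇒ N = (1/2, 0)
2·[CXF] = -1/3, 2·[XNF] = -1/6
[CXF]:[XNF] = -1/3:-1/6 = 2

[CXF]:[XNF] = 2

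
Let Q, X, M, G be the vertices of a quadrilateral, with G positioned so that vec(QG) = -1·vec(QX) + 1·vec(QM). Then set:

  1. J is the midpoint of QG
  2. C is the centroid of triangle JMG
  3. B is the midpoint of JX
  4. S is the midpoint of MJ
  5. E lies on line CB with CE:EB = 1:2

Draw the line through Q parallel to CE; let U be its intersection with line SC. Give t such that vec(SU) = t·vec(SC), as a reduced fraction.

t = 5

Work in coordinates with Q = (0, 0), X = (1, 0), M = (0, 1), G = (-1, 1).
1. J is the midpoint of QG ⇒ J = (-1/2, 1/2)
2. C is the centroid of triangle JMG ⇒ C = (-1/2, 5/6)
3. B is the midpoint of JX ⇒ B = (1/4, 1/4)
4. S is the midpoint of MJ ⇒ S = (-1/4, 3/4)
5. E lies on line CB with CE:EB = 1:2 ⇒ E = (-1/4, 23/36)
through Q parallel to CE: direction (1/4, -7/36); meets SC at U = (-3/2, 7/6)
U = S + t·(C−S) with t = 5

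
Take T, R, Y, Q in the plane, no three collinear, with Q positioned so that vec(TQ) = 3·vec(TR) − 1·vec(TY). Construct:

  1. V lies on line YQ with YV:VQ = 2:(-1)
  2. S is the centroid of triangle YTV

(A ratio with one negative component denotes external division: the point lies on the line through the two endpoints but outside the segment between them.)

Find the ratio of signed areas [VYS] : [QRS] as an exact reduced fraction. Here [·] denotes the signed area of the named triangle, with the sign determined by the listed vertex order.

Choose coordinates T = (0, 0), R = (1, 0), Y = (0, 1), Q = (3, -1).
1. V lies on line YQ with YV:VQ = 2:(-1) ⇒ V = (6, -3)
2. S is the centroid of triangle YTV ⇒ S = (2, -2/3)
2·[VYS] = 2, 2·[QRS] = 1/3
[VYS]:[QRS] = 2:1/3 = 6

[VYS]:[QRS] = 6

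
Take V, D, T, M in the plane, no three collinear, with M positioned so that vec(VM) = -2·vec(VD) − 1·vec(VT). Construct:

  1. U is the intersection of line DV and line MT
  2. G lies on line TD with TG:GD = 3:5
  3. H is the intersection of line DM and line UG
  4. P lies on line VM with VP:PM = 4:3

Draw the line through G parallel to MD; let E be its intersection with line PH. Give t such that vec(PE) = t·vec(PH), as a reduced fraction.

Set V = (0, 0), D = (1, 0), T = (0, 1), M = (-2, -1); any affine frame gives the same invariant.
1. U is the intersection of line DV and line MT ⇒ U = (-1, 0)
2. G lies on line TD with TG:GD = 3:5 ⇒ G = (3/8, 5/8)
3. H is the intersection of line DM and line UG ⇒ H = (-13/2, -5/2)
4. P lies on line VM with VP:PM = 4:3 ⇒ P = (-8/7, -4/7)
through G parallel to MD: direction (3, 1); meets PH at E = (99/4, 35/4)
E = P + t·(H−P) with t = -29/6

t = -29/6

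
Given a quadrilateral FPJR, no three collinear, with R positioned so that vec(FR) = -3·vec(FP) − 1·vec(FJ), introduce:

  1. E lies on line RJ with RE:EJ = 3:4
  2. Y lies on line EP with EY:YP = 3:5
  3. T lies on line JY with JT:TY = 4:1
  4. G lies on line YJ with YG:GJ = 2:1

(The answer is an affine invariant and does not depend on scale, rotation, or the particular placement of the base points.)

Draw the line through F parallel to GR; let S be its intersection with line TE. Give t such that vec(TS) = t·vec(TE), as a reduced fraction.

t = -71/64

Choose coordinates F = (0, 0), P = (1, 0), J = (0, 1), R = (-3, -1).
1. E lies on line RJ with RE:EJ = 3:4 ⇒ E = (-12/7, -1/7)
2. Y lies on line EP with EY:YP = 3:5 ⇒ Y = (-39/56, -5/56)
3. T lies on line JY with JT:TY = 4:1 ⇒ T = (-39/70, 9/70)
4. G lies on line YJ with YG:GJ = 2:1 ⇒ G = (-13/56, 107/168)
through F parallel to GR: direction (-155/56, -275/168); meets TE at S = (93/128, 55/128)
S = T + t·(E−T) with t = -71/64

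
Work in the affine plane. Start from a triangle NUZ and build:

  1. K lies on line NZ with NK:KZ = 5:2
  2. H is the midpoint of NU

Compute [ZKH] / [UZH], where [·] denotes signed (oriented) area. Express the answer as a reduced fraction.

[ZKH]:[UZH] = 2/7

Choose coordinates N = (0, 0), U = (1, 0), Z = (0, 1).
1. K lies on line NZ with NK:KZ = 5:2 ⇒ K = (0, 5/7)
2. H is the midpoint of NU ⇒ H = (1/2, 0)
2·[ZKH] = 1/7, 2·[UZH] = 1/2
[ZKH]:[UZH] = 1/7:1/2 = 2/7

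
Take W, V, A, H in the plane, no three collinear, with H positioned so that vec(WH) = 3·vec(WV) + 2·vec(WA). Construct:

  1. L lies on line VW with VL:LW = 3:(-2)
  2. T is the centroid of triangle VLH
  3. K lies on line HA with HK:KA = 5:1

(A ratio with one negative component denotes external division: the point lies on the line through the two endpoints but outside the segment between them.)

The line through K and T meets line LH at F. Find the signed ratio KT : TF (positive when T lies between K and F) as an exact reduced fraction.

Assign W = (0, 0), V = (1, 0), A = (0, 1), H = (3, 2) — the answer is frame-independent, so this choice is without loss of generality.
1. L lies on line VW with VL:LW = 3:(-2) ⇒ L = (-2, 0)
2. T is the centroid of triangle VLH ⇒ T = (2/3, 2/3)
3. K lies on line HA with HK:KA = 5:1 ⇒ K = (1/2, 7/6)
line KT meets LH at F = (28/51, 52/51)
T = K + t·(F−K) with t = 17/5, so KT:TF = 17/5:-12/5

KT:TF = -17/12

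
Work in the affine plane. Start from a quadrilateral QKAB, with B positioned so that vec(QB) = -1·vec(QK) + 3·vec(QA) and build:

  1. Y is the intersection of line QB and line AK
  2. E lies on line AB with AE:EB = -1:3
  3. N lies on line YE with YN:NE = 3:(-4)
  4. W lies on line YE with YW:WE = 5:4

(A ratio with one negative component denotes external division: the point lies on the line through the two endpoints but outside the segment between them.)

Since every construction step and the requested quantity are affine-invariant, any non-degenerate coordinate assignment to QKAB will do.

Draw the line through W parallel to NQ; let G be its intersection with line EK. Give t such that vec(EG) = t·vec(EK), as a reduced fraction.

t = -1/9

Choose coordinates Q = (0, 0), K = (1, 0), A = (0, 1), B = (-1, 3).
1. Y is the intersection of line QB and line AK ⇒ Y = (-1/2, 3/2)
2. E lies on line AB with AE:EB = -1:3 ⇒ E = (1/2, 0)
3. N lies on line YE with YN:NE = 3:(-4) ⇒ N = (-7/2, 6)
4. W lies on line YE with YW:WE = 5:4 ⇒ W = (1/18, 2/3)
through W parallel to NQ: direction (7/2, -6); meets EK at G = (4/9, 0)
G = E + t·(K−E) with t = -1/9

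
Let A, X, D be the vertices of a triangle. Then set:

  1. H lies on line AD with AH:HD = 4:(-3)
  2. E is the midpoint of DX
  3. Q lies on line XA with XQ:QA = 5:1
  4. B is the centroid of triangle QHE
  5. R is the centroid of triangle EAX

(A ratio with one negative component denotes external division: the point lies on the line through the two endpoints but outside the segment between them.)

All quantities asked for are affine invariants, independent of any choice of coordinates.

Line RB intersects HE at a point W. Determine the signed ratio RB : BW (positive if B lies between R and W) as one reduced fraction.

RB:BW = -11/17

Work in coordinates with A = (0, 0), X = (1, 0), D = (0, 1).
1. H lies on line AD with AH:HD = 4:(-3) ⇒ H = (0, 4)
2. E is the midpoint of DX ⇒ E = (1/2, 1/2)
3. Q lies on line XA with XQ:QA = 5:1 ⇒ Q = (1/6, 0)
4. B is the centroid of triangle QHE ⇒ B = (2/9, 3/2)
5. R is the centroid of triangle EAX ⇒ R = (1/2, 1/6)
line RB meets HE at W = (43/66, -37/66)
B = R + t·(W−R) with t = -11/6, so RB:BW = -11/6:17/6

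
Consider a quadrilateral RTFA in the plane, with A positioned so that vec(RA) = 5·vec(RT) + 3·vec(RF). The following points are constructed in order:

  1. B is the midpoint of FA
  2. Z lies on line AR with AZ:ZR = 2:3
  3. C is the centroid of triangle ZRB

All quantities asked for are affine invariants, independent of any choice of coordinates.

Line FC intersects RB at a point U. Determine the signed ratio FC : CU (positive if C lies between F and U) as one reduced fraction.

Set R = (0, 0), T = (1, 0), F = (0, 1), A = (5, 3); any affine frame gives the same invariant.
1. B is the midpoint of FA ⇒ B = (5/2, 2)
2. Z lies on line AR with AZ:ZR = 2:3 ⇒ Z = (3, 9/5)
3. C is the centroid of triangle ZRB ⇒ C = (11/6, 19/15)
line FC meets RB at U = (55/36, 11/9)
C = F + t·(U−F) with t = 6/5, so FC:CU = 6/5:-1/5

FC:CU = -6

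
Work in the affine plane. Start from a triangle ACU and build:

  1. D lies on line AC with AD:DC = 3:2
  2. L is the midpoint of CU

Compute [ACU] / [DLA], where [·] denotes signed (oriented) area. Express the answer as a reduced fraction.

[ACU]:[DLA] = 10/3

Set A = (0, 0), C = (1, 0), U = (0, 1); any affine frame gives the same invariant.
1. D lies on line AC with AD:DC = 3:2 ⇒ D = (3/5, 0)
2. L is the midpoint of CU ⇒ L = (1/2, 1/2)
2·[ACU] = 1, 2·[DLA] = 3/10
[ACU]:[DLA] = 1:3/10 = 10/3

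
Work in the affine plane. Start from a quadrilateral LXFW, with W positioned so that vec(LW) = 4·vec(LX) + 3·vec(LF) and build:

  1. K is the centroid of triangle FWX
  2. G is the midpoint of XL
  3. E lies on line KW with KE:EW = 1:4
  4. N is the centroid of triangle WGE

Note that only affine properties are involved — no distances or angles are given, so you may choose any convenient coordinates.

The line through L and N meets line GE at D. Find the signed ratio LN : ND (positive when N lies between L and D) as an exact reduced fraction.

Work in coordinates with L = (0, 0), X = (1, 0), F = (0, 1), W = (4, 3).
1. K is the centroid of triangle FWX ⇒ K = (5/3, 4/3)
2. G is the midpoint of XL ⇒ G = (1/2, 0)
3. E lies on line KW with KE:EW = 1:4 ⇒ E = (32/15, 5/3)
4. N is the centroid of triangle WGE ⇒ N = (199/90, 14/9)
line LN meets GE at D = (995/618, 350/309)
N = L + t·(D−L) with t = 103/75, so LN:ND = 103/75:-28/75

LN:ND = -103/28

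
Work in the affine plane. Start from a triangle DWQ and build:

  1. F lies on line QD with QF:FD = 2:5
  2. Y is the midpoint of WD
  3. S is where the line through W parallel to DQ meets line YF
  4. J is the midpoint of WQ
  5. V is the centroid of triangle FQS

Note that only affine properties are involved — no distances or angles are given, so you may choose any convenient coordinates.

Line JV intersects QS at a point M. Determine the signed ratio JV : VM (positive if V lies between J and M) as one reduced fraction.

Assign D = (0, 0), W = (1, 0), Q = (0, 1) — the answer is frame-independent, so this choice is without loss of generality.
1. F lies on line QD with QF:FD = 2:5 ⇒ F = (0, 5/7)
2. Y is the midpoint of WD ⇒ Y = (1/2, 0)
3. S is where the line through W parallel to DQ meets line YF ⇒ S = (1, -5/7)
4. J is the midpoint of WQ ⇒ J = (1/2, 1/2)
5. V is the centroid of triangle FQS ⇒ V = (1/3, 1/3)
line JV meets QS at M = (7/19, 7/19)
V = J + t·(M−J) with t = 19/15, so JV:VM = 19/15:-4/15

JV:VM = -19/4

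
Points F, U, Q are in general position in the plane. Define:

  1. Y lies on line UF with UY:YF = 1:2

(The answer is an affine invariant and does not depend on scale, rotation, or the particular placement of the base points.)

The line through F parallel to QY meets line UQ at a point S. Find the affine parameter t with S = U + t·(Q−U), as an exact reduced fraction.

Choose coordinates F = (0, 0), U = (1, 0), Q = (0, 1).
1. Y lies on line UF with UY:YF = 1:2 ⇒ Y = (2/3, 0)
through F parallel to QY: direction (2/3, -1); meets UQ at S = (-2, 3)
S = U + t·(Q−U) with t = 3

t = 3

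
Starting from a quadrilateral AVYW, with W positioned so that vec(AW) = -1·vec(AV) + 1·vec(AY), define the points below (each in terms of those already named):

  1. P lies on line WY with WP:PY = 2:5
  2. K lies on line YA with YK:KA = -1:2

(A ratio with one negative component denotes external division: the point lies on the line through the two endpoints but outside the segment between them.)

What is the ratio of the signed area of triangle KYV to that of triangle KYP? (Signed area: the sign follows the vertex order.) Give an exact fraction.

[KYV]:[KYP] = -7/5

Work in coordinates with A = (0, 0), V = (1, 0), Y = (0, 1), W = (-1, 1).
1. P lies on line WY with WP:PY = 2:5 ⇒ P = (-5/7, 1)
2. K lies on line YA with YK:KA = -1:2 ⇒ K = (0, 2)
2·[KYV] = 1, 2·[KYP] = -5/7
[KYV]:[KYP] = 1:-5/7 = -7/5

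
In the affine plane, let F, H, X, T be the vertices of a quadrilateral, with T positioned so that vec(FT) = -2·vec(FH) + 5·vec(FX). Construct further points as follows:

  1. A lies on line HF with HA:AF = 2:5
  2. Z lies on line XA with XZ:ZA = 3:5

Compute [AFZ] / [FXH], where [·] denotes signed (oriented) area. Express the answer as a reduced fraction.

Set F = (0, 0), H = (1, 0), X = (0, 1), T = (-2, 5); any affine frame gives the same invariant.
1. A lies on line HF with HA:AF = 2:5 ⇒ A = (5/7, 0)
2. Z lies on line XA with XZ:ZA = 3:5 ⇒ Z = (15/56, 5/8)
2·[AFZ] = -25/56, 2·[FXH] = -1
[AFZ]:[FXH] = -25/56:-1 = 25/56

[AFZ]:[FXH] = 25/56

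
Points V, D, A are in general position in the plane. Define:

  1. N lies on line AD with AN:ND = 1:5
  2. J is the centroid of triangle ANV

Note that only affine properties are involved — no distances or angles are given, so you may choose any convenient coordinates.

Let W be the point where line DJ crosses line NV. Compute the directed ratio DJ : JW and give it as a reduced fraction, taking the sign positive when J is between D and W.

Set V = (0, 0), D = (1, 0), A = (0, 1); any affine frame gives the same invariant.
1. N lies on line AD with AN:ND = 1:5 ⇒ N = (1/6, 5/6)
2. J is the centroid of triangle ANV ⇒ J = (1/18, 11/18)
line DJ meets NV at W = (11/96, 55/96)
J = D + t·(W−D) with t = 16/15, so DJ:JW = 16/15:-1/15

DJ:JW = -16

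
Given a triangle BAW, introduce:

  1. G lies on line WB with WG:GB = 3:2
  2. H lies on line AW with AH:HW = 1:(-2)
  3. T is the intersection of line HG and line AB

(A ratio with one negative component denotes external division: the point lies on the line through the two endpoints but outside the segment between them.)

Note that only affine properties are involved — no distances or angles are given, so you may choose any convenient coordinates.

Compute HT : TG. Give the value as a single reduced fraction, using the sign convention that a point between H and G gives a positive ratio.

Set B = (0, 0), A = (1, 0), W = (0, 1); any affine frame gives the same invariant.
1. G lies on line WB with WG:GB = 3:2 ⇒ G = (0, 2/5)
2. H lies on line AW with AH:HW = 1:(-2) ⇒ H = (2, -1)
3. T is the intersection of line HG and line AB ⇒ T = (4/7, 0)
T = H + t·(G−H) with t = 5/7, so HT:TG = t:(1−t) = 5/7:2/7

HT:TG = 5/2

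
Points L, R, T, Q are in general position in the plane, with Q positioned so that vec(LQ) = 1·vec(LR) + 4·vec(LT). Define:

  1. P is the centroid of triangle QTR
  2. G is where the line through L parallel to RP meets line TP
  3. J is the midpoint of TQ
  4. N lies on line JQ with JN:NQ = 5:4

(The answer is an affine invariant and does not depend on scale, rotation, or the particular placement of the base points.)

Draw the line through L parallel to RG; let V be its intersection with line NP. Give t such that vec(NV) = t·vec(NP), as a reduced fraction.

t = 49/22

Work in coordinates with L = (0, 0), R = (1, 0), T = (0, 1), Q = (1, 4).
1. P is the centroid of triangle QTR ⇒ P = (2/3, 5/3)
2. G is where the line through L parallel to RP meets line TP ⇒ G = (-1/6, 5/6)
3. J is the midpoint of TQ ⇒ J = (1/2, 5/2)
4. N lies on line JQ with JN:NQ = 5:4 ⇒ N = (7/9, 10/3)
through L parallel to RG: direction (-7/6, 5/6); meets NP at V = (35/66, -25/66)
V = N + t·(P−N) with t = 49/22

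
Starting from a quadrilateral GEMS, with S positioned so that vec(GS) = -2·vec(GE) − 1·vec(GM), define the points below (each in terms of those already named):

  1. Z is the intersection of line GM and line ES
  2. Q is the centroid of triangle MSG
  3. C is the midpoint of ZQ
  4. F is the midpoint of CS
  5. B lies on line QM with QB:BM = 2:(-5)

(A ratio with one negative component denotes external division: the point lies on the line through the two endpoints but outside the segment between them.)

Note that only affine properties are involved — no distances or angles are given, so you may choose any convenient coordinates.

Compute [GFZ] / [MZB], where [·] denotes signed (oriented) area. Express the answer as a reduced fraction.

Choose coordinates G = (0, 0), E = (1, 0), M = (0, 1), S = (-2, -1).
1. Z is the intersection of line GM and line ES ⇒ Z = (0, -1/3)
2. Q is the centroid of triangle MSG ⇒ Q = (-2/3, 0)
3. C is the midpoint of ZQ ⇒ C = (-1/3, -1/6)
4. F is the midpoint of CS ⇒ F = (-7/6, -7/12)
5. B lies on line QM with QB:BM = 2:(-5) ⇒ B = (-10/9, -2/3)
2·[GFZ] = 7/18, 2·[MZB] = -40/27
[GFZ]:[MZB] = 7/18:-40/27 = -21/80

[GFZ]:[MZB] = -21/80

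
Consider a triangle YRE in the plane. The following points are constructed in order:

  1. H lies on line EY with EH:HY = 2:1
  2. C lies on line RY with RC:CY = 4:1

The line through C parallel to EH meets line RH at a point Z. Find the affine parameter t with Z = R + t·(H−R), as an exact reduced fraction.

Choose coordinates Y = (0, 0), R = (1, 0), E = (0, 1).
1. H lies on line EY with EH:HY = 2:1 ⇒ H = (0, 1/3)
2. C lies on line RY with RC:CY = 4:1 ⇒ C = (1/5, 0)
through C parallel to EH: direction (0, -2/3); meets RH at Z = (1/5, 4/15)
Z = R + t·(H−R) with t = 4/5

t = 4/5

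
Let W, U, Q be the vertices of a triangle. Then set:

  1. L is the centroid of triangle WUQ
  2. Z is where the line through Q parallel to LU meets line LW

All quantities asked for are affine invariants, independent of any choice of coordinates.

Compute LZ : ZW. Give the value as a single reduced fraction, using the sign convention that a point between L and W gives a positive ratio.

Work in coordinates with W = (0, 0), U = (1, 0), Q = (0, 1).
1. L is the centroid of triangle WUQ ⇒ L = (1/3, 1/3)
2. Z is where the line through Q parallel to LU meets line LW ⇒ Z = (2/3, 2/3)
Z = L + t·(W−L) with t = -1, so LZ:ZW = t:(1−t) = -1:2

LZ:ZW = -1/2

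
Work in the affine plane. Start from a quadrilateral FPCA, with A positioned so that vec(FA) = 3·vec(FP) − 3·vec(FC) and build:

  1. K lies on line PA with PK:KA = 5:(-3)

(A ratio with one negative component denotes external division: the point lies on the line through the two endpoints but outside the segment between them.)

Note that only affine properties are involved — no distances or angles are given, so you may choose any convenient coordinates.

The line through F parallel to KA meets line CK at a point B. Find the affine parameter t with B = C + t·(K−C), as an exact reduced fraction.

t = -2

Choose coordinates F = (0, 0), P = (1, 0), C = (0, 1), A = (3, -3).
1. K lies on line PA with PK:KA = 5:(-3) ⇒ K = (6, -15/2)
through F parallel to KA: direction (-3, 9/2); meets CK at B = (-12, 18)
B = C + t·(K−C) with t = -2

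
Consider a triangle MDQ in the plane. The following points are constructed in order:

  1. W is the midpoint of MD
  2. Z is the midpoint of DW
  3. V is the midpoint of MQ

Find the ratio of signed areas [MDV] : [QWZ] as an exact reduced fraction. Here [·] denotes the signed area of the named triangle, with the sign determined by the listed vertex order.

Work in coordinates with M = (0, 0), D = (1, 0), Q = (0, 1).
1. W is the midpoint of MD ⇒ W = (1/2, 0)
2. Z is the midpoint of DW ⇒ Z = (3/4, 0)
3. V is the midpoint of MQ ⇒ V = (0, 1/2)
2·[MDV] = 1/2, 2·[QWZ] = 1/4
[MDV]:[QWZ] = 1/2:1/4 = 2

[MDV]:[QWZ] = 2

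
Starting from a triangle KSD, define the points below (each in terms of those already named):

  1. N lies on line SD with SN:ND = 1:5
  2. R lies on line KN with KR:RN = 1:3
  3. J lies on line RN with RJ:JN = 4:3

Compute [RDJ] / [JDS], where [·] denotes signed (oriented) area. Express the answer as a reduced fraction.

[RDJ]:[JDS] = 10/9

Choose coordinates K = (0, 0), S = (1, 0), D = (0, 1).
1. N lies on line SD with SN:ND = 1:5 ⇒ N = (5/6, 1/6)
2. R lies on line KN with KR:RN = 1:3 ⇒ R = (5/24, 1/24)
3. J lies on line RN with RJ:JN = 4:3 ⇒ J = (95/168, 19/168)
2·[RDJ] = -5/14, 2·[JDS] = -9/28
[RDJ]:[JDS] = -5/14:-9/28 = 10/9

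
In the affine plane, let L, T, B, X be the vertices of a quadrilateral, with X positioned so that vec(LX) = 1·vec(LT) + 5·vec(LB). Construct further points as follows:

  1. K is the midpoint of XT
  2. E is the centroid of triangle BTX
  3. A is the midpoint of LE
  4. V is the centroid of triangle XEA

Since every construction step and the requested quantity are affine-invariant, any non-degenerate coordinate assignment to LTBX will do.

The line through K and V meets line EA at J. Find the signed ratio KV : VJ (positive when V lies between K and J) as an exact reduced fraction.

KV:VJ = -7/4

Choose coordinates L = (0, 0), T = (1, 0), B = (0, 1), X = (1, 5).
1. K is the midpoint of XT ⇒ K = (1, 5/2)
2. E is the centroid of triangle BTX ⇒ E = (2/3, 2)
3. A is the midpoint of LE ⇒ A = (1/3, 1)
4. V is the centroid of triangle XEA ⇒ V = (2/3, 8/3)
line KV meets EA at J = (6/7, 18/7)
V = K + t·(J−K) with t = 7/3, so KV:VJ = 7/3:-4/3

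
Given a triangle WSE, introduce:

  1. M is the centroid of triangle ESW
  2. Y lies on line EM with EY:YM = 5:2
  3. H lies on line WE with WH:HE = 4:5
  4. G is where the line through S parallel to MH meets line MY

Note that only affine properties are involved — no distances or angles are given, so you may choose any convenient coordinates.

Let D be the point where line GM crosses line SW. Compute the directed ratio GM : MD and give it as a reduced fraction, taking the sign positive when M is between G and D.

GM:MD = -2/5

Work in coordinates with W = (0, 0), S = (1, 0), E = (0, 1).
1. M is the centroid of triangle ESW ⇒ M = (1/3, 1/3)
2. Y lies on line EM with EY:YM = 5:2 ⇒ Y = (5/21, 11/21)
3. H lies on line WE with WH:HE = 4:5 ⇒ H = (0, 4/9)
4. G is where the line through S parallel to MH meets line MY ⇒ G = (2/5, 1/5)
line GM meets SW at D = (1/2, 0)
M = G + t·(D−G) with t = -2/3, so GM:MD = -2/3:5/3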